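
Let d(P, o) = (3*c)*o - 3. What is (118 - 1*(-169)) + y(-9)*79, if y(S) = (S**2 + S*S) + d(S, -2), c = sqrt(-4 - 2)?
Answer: 12848 - 474*I*sqrt(6) ≈ 12848.0 - 1161.1*I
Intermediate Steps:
c = I*sqrt(6) (c = sqrt(-6) = I*sqrt(6) ≈ 2.4495*I)
d(P, o) = -3 + 3*I*o*sqrt(6) (d(P, o) = (3*(I*sqrt(6)))*o - 3 = (3*I*sqrt(6))*o - 3 = 3*I*o*sqrt(6) - 3 = -3 + 3*I*o*sqrt(6))
y(S) = -3 + 2*S**2 - 6*I*sqrt(6) (y(S) = (S**2 + S*S) + (-3 + 3*I*(-2)*sqrt(6)) = (S**2 + S**2) + (-3 - 6*I*sqrt(6)) = 2*S**2 + (-3 - 6*I*sqrt(6)) = -3 + 2*S**2 - 6*I*sqrt(6))
(118 - 1*(-169)) + y(-9)*79 = (118 - 1*(-169)) + (-3 + 2*(-9)**2 - 6*I*sqrt(6))*79 = (118 + 169) + (-3 + 2*81 - 6*I*sqrt(6))*79 = 287 + (-3 + 162 - 6*I*sqrt(6))*79 = 287 + (159 - 6*I*sqrt(6))*79 = 287 + (12561 - 474*I*sqrt(6)) = 12848 - 474*I*sqrt(6)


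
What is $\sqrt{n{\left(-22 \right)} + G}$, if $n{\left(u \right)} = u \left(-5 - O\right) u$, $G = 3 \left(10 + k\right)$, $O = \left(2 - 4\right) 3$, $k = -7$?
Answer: $\sqrt{493} \approx 22.204$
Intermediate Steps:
$O = -6$ ($O = \left(-2\right) 3 = -6$)
$G = 9$ ($G = 3 \left(10 - 7\right) = 3 \cdot 3 = 9$)
$n{\left(u \right)} = u^{2}$ ($n{\left(u \right)} = u \left(-5 - -6\right) u = u \left(-5 + 6\right) u = u 1 u = u u = u^{2}$)
$\sqrt{n{\left(-22 \right)} + G} = \sqrt{\left(-22\right)^{2} + 9} = \sqrt{484 + 9} = \sqrt{493}$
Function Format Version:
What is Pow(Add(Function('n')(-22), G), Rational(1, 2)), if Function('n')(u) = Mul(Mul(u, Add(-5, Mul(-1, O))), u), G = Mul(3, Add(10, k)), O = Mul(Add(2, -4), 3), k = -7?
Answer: Pow(493, Rational(1, 2)) ≈ 22.204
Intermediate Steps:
O = -6 (O = Mul(-2, 3) = -6)
G = 9 (G = Mul(3, Add(10, -7)) = Mul(3, 3) = 9)
Function('n')(u) = Pow(u, 2) (Function('n')(u) = Mul(Mul(u, Add(-5, Mul(-1, -6))), u) = Mul(Mul(u, Add(-5, 6)), u) = Mul(Mul(u, 1), u) = Mul(u, u) = Pow(u, 2))
Pow(Add(Function('n')(-22), G), Rational(1, 2)) = Pow(Add(Pow(-22, 2), 9), Rational(1, 2)) = Pow(Add(484, 9), Rational(1, 2)) = Pow(493, Rational(1, 2))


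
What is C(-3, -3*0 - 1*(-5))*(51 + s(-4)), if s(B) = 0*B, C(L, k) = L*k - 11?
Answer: -1326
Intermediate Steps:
C(L, k) = -11 + L*k
s(B) = 0
C(-3, -3*0 - 1*(-5))*(51 + s(-4)) = (-11 - 3*(-3*0 - 1*(-5)))*(51 + 0) = (-11 - 3*(0 + 5))*51 = (-11 - 3*5)*51 = (-11 - 15)*51 = -26*51 = -1326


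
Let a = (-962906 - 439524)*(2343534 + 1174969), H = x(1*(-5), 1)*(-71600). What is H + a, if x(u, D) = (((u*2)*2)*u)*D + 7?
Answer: -4934461823490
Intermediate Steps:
x(u, D) = 7 + 4*D*u² (x(u, D) = (((2*u)*2)*u)*D + 7 = ((4*u)*u)*D + 7 = (4*u²)*D + 7 = 4*D*u² + 7 = 7 + 4*D*u²)
H = -7661200 (H = (7 + 4*1*(1*(-5))²)*(-71600) = (7 + 4*1*(-5)²)*(-71600) = (7 + 4*1*25)*(-71600) = (7 + 100)*(-71600) = 107*(-71600) = -7661200)
a = -4934454162290 (a = -1402430*3518503 = -4934454162290)
H + a = -7661200 - 4934454162290 = -4934461823490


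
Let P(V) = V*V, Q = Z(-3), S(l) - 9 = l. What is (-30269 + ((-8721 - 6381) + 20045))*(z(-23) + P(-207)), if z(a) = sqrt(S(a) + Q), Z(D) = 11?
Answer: -1085193774 - 25326*I*sqrt(3) ≈ -1.0852e+9 - 43866.0*I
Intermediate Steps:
S(l) = 9 + l
Q = 11
P(V) = V**2
z(a) = sqrt(20 + a) (z(a) = sqrt((9 + a) + 11) = sqrt(20 + a))
(-30269 + ((-8721 - 6381) + 20045))*(z(-23) + P(-207)) = (-30269 + ((-8721 - 6381) + 20045))*(sqrt(20 - 23) + (-207)**2) = (-30269 + (-15102 + 20045))*(sqrt(-3) + 42849) = (-30269 + 4943)*(I*sqrt(3) + 42849) = -25326*(42849 + I*sqrt(3)) = -1085193774 - 25326*I*sqrt(3)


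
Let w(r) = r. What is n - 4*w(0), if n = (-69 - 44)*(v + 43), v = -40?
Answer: -339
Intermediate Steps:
n = -339 (n = (-69 - 44)*(-40 + 43) = -113*3 = -339)
n - 4*w(0) = -339 - 4*0 = -339 + 0 = -339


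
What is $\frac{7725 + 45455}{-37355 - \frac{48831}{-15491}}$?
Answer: $- \frac{411905690}{289308737} \approx -1.4238$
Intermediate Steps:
$\frac{7725 + 45455}{-37355 - \frac{48831}{-15491}} = \frac{53180}{-37355 - - \frac{48831}{15491}} = \frac{53180}{-37355 + \frac{48831}{15491}} = \frac{53180}{- \frac{578617474}{15491}} = 53180 \left(- \frac{15491}{578617474}\right) = - \frac{411905690}{289308737}$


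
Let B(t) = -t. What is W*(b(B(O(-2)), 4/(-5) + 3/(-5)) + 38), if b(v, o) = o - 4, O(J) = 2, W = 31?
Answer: 5053/5 ≈ 1010.6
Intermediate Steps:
b(v, o) = -4 + o
W*(b(B(O(-2)), 4/(-5) + 3/(-5)) + 38) = 31*((-4 + (4/(-5) + 3/(-5))) + 38) = 31*((-4 + (4*(-⅕) + 3*(-⅕))) + 38) = 31*((-4 + (-⅘ - ⅗)) + 38) = 31*((-4 - 7/5) + 38) = 31*(-27/5 + 38) = 31*(163/5) = 5053/5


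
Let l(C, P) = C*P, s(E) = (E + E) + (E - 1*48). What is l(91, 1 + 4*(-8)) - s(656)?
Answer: -4741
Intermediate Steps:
s(E) = -48 + 3*E (s(E) = 2*E + (E - 48) = 2*E + (-48 + E) = -48 + 3*E)
l(91, 1 + 4*(-8)) - s(656) = 91*(1 + 4*(-8)) - (-48 + 3*656) = 91*(1 - 32) - (-48 + 1968) = 91*(-31) - 1*1920 = -2821 - 1920 = -4741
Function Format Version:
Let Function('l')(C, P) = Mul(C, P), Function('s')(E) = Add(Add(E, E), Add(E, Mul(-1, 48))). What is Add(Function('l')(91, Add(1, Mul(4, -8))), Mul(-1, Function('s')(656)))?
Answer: -4741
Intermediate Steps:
Function('s')(E) = Add(-48, Mul(3, E)) (Function('s')(E) = Add(Mul(2, E), Add(E, -48)) = Add(Mul(2, E), Add(-48, E)) = Add(-48, Mul(3, E)))
Add(Function('l')(91, Add(1, Mul(4, -8))), Mul(-1, Function('s')(656))) = Add(Mul(91, Add(1, Mul(4, -8))), Mul(-1, Add(-48, Mul(3, 656)))) = Add(Mul(91, Add(1, -32)), Mul(-1, Add(-48, 1968))) = Add(Mul(91, -31), Mul(-1, 1920)) = Add(-2821, -1920) = -4741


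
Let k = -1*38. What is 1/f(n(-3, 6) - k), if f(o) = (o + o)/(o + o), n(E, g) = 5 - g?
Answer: 1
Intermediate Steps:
k = -38
f(o) = 1 (f(o) = (2*o)/((2*o)) = (2*o)*(1/(2*o)) = 1)
1/f(n(-3, 6) - k) = 1/1 = 1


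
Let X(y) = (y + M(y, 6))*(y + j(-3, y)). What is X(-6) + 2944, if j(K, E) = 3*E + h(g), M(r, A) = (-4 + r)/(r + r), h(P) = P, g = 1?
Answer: 18377/6 ≈ 3062.8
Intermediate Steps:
M(r, A) = (-4 + r)/(2*r) (M(r, A) = (-4 + r)/((2*r)) = (-4 + r)*(1/(2*r)) = (-4 + r)/(2*r))
j(K, E) = 1 + 3*E (j(K, E) = 3*E + 1 = 1 + 3*E)
X(y) = (1 + 4*y)*(y + (-4 + y)/(2*y)) (X(y) = (y + (-4 + y)/(2*y))*(y + (1 + 3*y)) = (y + (-4 + y)/(2*y))*(1 + 4*y) = (1 + 4*y)*(y + (-4 + y)/(2*y)))
X(-6) + 2944 = (-15/2 - 2/(-6) + 3*(-6) + 4*(-6)**2) + 2944 = (-15/2 - 2*(-1/6) - 18 + 4*36) + 2944 = (-15/2 + 1/3 - 18 + 144) + 2944 = 713/6 + 2944 = 18377/6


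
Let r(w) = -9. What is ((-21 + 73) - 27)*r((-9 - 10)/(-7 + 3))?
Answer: -225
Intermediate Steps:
((-21 + 73) - 27)*r((-9 - 10)/(-7 + 3)) = ((-21 + 73) - 27)*(-9) = (52 - 27)*(-9) = 25*(-9) = -225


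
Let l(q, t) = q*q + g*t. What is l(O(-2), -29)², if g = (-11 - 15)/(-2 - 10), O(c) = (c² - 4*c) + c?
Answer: 49729/36 ≈ 1381.4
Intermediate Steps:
O(c) = c² - 3*c
g = 13/6 (g = -26/(-12) = -26*(-1/12) = 13/6 ≈ 2.1667)
l(q, t) = q² + 13*t/6 (l(q, t) = q*q + 13*t/6 = q² + 13*t/6)
l(O(-2), -29)² = ((-2*(-3 - 2))² + (13/6)*(-29))² = ((-2*(-5))² - 377/6)² = (10² - 377/6)² = (100 - 377/6)² = (223/6)² = 49729/36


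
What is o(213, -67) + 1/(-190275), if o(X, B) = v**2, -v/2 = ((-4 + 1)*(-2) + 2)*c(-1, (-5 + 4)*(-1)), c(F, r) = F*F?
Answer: 48710399/190275 ≈ 256.00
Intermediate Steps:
c(F, r) = F**2
v = -16 (v = -2*((-4 + 1)*(-2) + 2)*(-1)**2 = -2*(-3*(-2) + 2) = -2*(6 + 2) = -16 ≈ -16.000)
o(X, B) = 256 (o(X, B) = (-16)**2 = 256)
o(213, -67) + 1/(-190275) = 256 + 1/(-190275) = 256 - 1/190275 = 48710399/190275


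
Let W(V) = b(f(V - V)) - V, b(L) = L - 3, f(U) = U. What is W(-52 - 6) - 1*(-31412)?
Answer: 31467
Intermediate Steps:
b(L) = -3 + L
W(V) = -3 - V (W(V) = (-3 + (V - V)) - V = (-3 + 0) - V = -3 - V)
W(-52 - 6) - 1*(-31412) = (-3 - (-52 - 6)) - 1*(-31412) = (-3 - 1*(-58)) + 31412 = (-3 + 58) + 31412 = 55 + 31412 = 31467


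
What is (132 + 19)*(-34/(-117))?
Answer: 5134/117 ≈ 43.880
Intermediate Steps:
(132 + 19)*(-34/(-117)) = 151*(-34*(-1/117)) = 151*(34/117) = 5134/117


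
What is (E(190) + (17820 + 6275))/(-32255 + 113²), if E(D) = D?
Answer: -24285/19486 ≈ -1.2463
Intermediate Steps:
(E(190) + (17820 + 6275))/(-32255 + 113²) = (190 + (17820 + 6275))/(-32255 + 113²) = (190 + 24095)/(-32255 + 12769) = 24285/(-19486) = 24285*(-1/19486) = -24285/19486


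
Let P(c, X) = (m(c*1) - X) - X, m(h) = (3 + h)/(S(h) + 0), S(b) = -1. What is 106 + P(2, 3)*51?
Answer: -455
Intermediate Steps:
m(h) = -3 - h (m(h) = (3 + h)/(-1 + 0) = (3 + h)/(-1) = (3 + h)*(-1) = -3 - h)
P(c, X) = -3 - c - 2*X (P(c, X) = ((-3 - c) - X) - X = (-3 - X - c) - X = -3 - c - 2*X)
106 + P(2, 3)*51 = 106 + (-3 - 1*2 - 2*3)*51 = 106 + (-3 - 2 - 6)*51 = 106 - 11*51 = 106 - 561 = -455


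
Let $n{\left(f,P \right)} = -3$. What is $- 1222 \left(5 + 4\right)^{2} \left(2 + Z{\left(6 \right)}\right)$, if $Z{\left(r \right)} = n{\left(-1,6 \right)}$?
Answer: $98982$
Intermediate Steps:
$Z{\left(r \right)} = -3$
$- 1222 \left(5 + 4\right)^{2} \left(2 + Z{\left(6 \right)}\right) = - 1222 \left(5 + 4\right)^{2} \left(2 - 3\right) = - 1222 \cdot 9^{2} \left(-1\right) = - 1222 \cdot 81 \left(-1\right) = \left(-1222\right) \left(-81\right) = 98982$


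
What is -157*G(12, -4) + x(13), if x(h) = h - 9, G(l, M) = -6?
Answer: 946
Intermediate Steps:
x(h) = -9 + h
-157*G(12, -4) + x(13) = -157*(-6) + (-9 + 13) = 942 + 4 = 946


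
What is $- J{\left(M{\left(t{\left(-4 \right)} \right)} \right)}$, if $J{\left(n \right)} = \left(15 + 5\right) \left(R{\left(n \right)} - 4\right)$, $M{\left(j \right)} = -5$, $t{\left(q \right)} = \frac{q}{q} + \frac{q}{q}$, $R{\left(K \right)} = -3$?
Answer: $140$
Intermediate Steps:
$t{\left(q \right)} = 2$ ($t{\left(q \right)} = 1 + 1 = 2$)
$J{\left(n \right)} = -140$ ($J{\left(n \right)} = \left(15 + 5\right) \left(-3 - 4\right) = 20 \left(-7\right) = -140$)
$- J{\left(M{\left(t{\left(-4 \right)} \right)} \right)} = \left(-1\right) \left(-140\right) = 140$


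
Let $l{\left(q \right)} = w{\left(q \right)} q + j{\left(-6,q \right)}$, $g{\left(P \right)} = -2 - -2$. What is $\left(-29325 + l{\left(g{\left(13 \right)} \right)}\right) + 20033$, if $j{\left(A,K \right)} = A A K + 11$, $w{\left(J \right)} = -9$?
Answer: $-9281$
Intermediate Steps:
$g{\left(P \right)} = 0$ ($g{\left(P \right)} = -2 + 2 = 0$)
$j{\left(A,K \right)} = 11 + K A^{2}$ ($j{\left(A,K \right)} = A^{2} K + 11 = K A^{2} + 11 = 11 + K A^{2}$)
$l{\left(q \right)} = 11 + 27 q$ ($l{\left(q \right)} = - 9 q + \left(11 + q \left(-6\right)^{2}\right) = - 9 q + \left(11 + q 36\right) = - 9 q + \left(11 + 36 q\right) = 11 + 27 q$)
$\left(-29325 + l{\left(g{\left(13 \right)} \right)}\right) + 20033 = \left(-29325 + \left(11 + 27 \cdot 0\right)\right) + 20033 = \left(-29325 + \left(11 + 0\right)\right) + 20033 = \left(-29325 + 11\right) + 20033 = -29314 + 20033 = -9281$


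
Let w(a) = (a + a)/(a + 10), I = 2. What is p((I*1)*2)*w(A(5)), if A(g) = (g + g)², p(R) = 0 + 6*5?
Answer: 600/11 ≈ 54.545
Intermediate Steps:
p(R) = 30 (p(R) = 0 + 30 = 30)
A(g) = 4*g² (A(g) = (2*g)² = 4*g²)
w(a) = 2*a/(10 + a) (w(a) = (2*a)/(10 + a) = 2*a/(10 + a))
p((I*1)*2)*w(A(5)) = 30*(2*(4*5²)/(10 + 4*5²)) = 30*(2*(4*25)/(10 + 4*25)) = 30*(2*100/(10 + 100)) = 30*(2*100/110) = 30*(2*100*(1/110)) = 30*(20/11) = 600/11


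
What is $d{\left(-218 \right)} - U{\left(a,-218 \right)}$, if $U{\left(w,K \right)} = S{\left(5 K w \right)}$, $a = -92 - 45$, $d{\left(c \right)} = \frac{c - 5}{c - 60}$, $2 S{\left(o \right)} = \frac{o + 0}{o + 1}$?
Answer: $\frac{12543943}{41514018} \approx 0.30216$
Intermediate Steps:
$S{\left(o \right)} = \frac{o}{2 \left(1 + o\right)}$ ($S{\left(o \right)} = \frac{\left(o + 0\right) \frac{1}{o + 1}}{2} = \frac{o \frac{1}{1 + o}}{2} = \frac{o}{2 \left(1 + o\right)}$)
$d{\left(c \right)} = \frac{-5 + c}{-60 + c}$
$a = -137$
$U{\left(w,K \right)} = \frac{5 K w}{2 \left(1 + 5 K w\right)}$
$d{\left(-218 \right)} - U{\left(a,-218 \right)} = \frac{-5 - 218}{-60 - 218} - \frac{5}{2} \left(-218\right) \left(-137\right) \frac{1}{1 + 5 \left(-218\right) \left(-137\right)} = \frac{1}{-278} \left(-223\right) - \frac{5}{2} \left(-218\right) \left(-137\right) \frac{1}{1 + 149330} = \left(- \frac{1}{278}\right) \left(-223\right) - \frac{5}{2} \left(-218\right) \left(-137\right) \frac{1}{149331} = \frac{223}{278} - \frac{5}{2} \left(-218\right) \left(-137\right) \frac{1}{149331} = \frac{223}{278} - \frac{74665}{149331} = \frac{12543943}{41514018}$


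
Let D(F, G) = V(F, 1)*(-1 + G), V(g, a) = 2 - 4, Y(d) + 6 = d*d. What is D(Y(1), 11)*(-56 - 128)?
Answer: 3680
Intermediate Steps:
Y(d) = -6 + d**2 (Y(d) = -6 + d*d = -6 + d**2)
V(g, a) = -2
D(F, G) = 2 - 2*G (D(F, G) = -2*(-1 + G) = 2 - 2*G)
D(Y(1), 11)*(-56 - 128) = (2 - 2*11)*(-56 - 128) = (2 - 22)*(-184) = -20*(-184) = 3680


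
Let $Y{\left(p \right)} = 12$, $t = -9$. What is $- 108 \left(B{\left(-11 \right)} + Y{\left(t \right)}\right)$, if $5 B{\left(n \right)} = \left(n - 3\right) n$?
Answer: $- \frac{23112}{5} \approx -4622.4$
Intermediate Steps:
$B{\left(n \right)} = \frac{n \left(-3 + n\right)}{5}$ ($B{\left(n \right)} = \frac{\left(n - 3\right) n}{5} = \frac{\left(-3 + n\right) n}{5} = \frac{n \left(-3 + n\right)}{5}$)
$- 108 \left(B{\left(-11 \right)} + Y{\left(t \right)}\right) = - 108 \left(\frac{1}{5} \left(-11\right) \left(-3 - 11\right) + 12\right) = - 108 \left(\frac{1}{5} \left(-11\right) \left(-14\right) + 12\right) = - 108 \left(\frac{154}{5} + 12\right) = \left(-108\right) \frac{214}{5} = - \frac{23112}{5}$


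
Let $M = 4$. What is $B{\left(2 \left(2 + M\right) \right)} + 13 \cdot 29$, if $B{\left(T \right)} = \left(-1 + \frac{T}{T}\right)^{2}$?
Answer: $377$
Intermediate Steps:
$B{\left(T \right)} = 0$ ($B{\left(T \right)} = \left(-1 + 1\right)^{2} = 0^{2} = 0$)
$B{\left(2 \left(2 + M\right) \right)} + 13 \cdot 29 = 0 + 13 \cdot 29 = 0 + 377 = 377$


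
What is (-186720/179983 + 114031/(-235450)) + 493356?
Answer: 20906881417741127/42376997350 ≈ 4.9335e+5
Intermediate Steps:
(-186720/179983 + 114031/(-235450)) + 493356 = (-186720*1/179983 + 114031*(-1/235450)) + 493356 = (-186720/179983 - 114031/235450) + 493356 = -64486865473/42376997350 + 493356 = 20906881417741127/42376997350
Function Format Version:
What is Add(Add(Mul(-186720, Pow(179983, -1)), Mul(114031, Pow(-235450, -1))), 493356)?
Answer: Rational(20906881417741127, 42376997350) ≈ 4.9335e+5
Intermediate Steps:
Add(Add(Mul(-186720, Pow(179983, -1)), Mul(114031, Pow(-235450, -1))), 493356) = Add(Add(Mul(-186720, Rational(1, 179983)), Mul(114031, Rational(-1, 235450))), 493356) = Add(Add(Rational(-186720, 179983), Rational(-114031, 235450)), 493356) = Add(Rational(-64486865473, 42376997350), 493356) = Rational(20906881417741127, 42376997350)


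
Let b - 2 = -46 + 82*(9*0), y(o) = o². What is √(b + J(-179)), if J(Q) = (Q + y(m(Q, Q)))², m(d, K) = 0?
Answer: 7*√653 ≈ 178.88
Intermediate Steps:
J(Q) = Q² (J(Q) = (Q + 0²)² = (Q + 0)² = Q²)
b = -44 (b = 2 + (-46 + 82*(9*0)) = 2 + (-46 + 82*0) = 2 + (-46 + 0) = 2 - 46 = -44)
√(b + J(-179)) = √(-44 + (-179)²) = √(-44 + 32041) = √31997 = 7*√653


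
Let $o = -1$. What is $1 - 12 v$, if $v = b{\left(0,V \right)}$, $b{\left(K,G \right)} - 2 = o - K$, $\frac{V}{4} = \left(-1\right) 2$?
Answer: $-11$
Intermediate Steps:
$V = -8$ ($V = 4 \left(\left(-1\right) 2\right) = 4 \left(-2\right) = -8$)
$b{\left(K,G \right)} = 1 - K$ ($b{\left(K,G \right)} = 2 - \left(1 + K\right) = 1 - K$)
$v = 1$ ($v = 1 - 0 = 1 + 0 = 1$)
$1 - 12 v = 1 - 12 = -11$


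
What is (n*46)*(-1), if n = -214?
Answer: 9844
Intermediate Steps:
(n*46)*(-1) = -214*46*(-1) = -9844*(-1) = 9844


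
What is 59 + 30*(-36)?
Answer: -1021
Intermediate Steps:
59 + 30*(-36) = 59 - 1080 = -1021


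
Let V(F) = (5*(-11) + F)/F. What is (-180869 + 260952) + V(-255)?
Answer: 4084295/51 ≈ 80084.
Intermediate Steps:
V(F) = (-55 + F)/F
(-180869 + 260952) + V(-255) = (-180869 + 260952) + (-55 - 255)/(-255) = 80083 - 1/255*(-310) = 80083 + 62/51 = 4084295/51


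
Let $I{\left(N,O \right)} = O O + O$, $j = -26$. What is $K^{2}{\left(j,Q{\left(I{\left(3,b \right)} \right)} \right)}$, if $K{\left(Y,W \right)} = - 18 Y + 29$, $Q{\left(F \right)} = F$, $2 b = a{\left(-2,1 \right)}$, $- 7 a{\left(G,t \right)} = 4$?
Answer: $247009$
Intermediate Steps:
$a{\left(G,t \right)} = - \frac{4}{7}$ ($a{\left(G,t \right)} = \left(- \frac{1}{7}\right) 4 = - \frac{4}{7}$)
$b = - \frac{2}{7}$ ($b = \frac{1}{2} \left(- \frac{4}{7}\right) = - \frac{2}{7} \approx -0.28571$)
$I{\left(N,O \right)} = O + O^{2}$ ($I{\left(N,O \right)} = O^{2} + O = O + O^{2}$)
$K{\left(Y,W \right)} = 29 - 18 Y$
$K^{2}{\left(j,Q{\left(I{\left(3,b \right)} \right)} \right)} = \left(29 - -468\right)^{2} = \left(29 + 468\right)^{2} = 497^{2} = 247009$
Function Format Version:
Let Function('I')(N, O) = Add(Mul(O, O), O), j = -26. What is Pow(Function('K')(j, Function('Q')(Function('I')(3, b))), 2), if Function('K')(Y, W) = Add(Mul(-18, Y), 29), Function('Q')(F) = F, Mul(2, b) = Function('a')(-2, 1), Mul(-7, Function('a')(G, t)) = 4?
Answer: 247009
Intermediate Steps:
Function('a')(G, t) = Rational(-4, 7) (Function('a')(G, t) = Mul(Rational(-1, 7), 4) = Rational(-4, 7))
b = Rational(-2, 7) (b = Mul(Rational(1, 2), Rational(-4, 7)) = Rational(-2, 7) ≈ -0.28571)
Function('I')(N, O) = Add(O, Pow(O, 2)) (Function('I')(N, O) = Add(Pow(O, 2), O) = Add(O, Pow(O, 2)))
Function('K')(Y, W) = Add(29, Mul(-18, Y))
Pow(Function('K')(j, Function('Q')(Function('I')(3, b))), 2) = Pow(Add(29, Mul(-18, -26)), 2) = Pow(Add(29, 468), 2) = Pow(497, 2) = 247009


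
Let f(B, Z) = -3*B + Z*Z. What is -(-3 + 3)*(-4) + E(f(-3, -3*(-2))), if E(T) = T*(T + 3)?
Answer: 2160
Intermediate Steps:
f(B, Z) = Z**2 - 3*B (f(B, Z) = -3*B + Z**2 = Z**2 - 3*B)
E(T) = T*(3 + T)
-(-3 + 3)*(-4) + E(f(-3, -3*(-2))) = -(-3 + 3)*(-4) + ((-3*(-2))**2 - 3*(-3))*(3 + ((-3*(-2))**2 - 3*(-3))) = -1*0*(-4) + (6**2 + 9)*(3 + (6**2 + 9)) = 0*(-4) + (36 + 9)*(3 + (36 + 9)) = 0 + 45*(3 + 45) = 0 + 45*48 = 0 + 2160 = 2160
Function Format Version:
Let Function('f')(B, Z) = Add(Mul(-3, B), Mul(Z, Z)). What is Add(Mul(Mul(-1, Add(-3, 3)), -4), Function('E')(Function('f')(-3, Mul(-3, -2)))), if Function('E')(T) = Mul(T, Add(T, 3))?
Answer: 2160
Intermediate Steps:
Function('f')(B, Z) = Add(Pow(Z, 2), Mul(-3, B)) (Function('f')(B, Z) = Add(Mul(-3, B), Pow(Z, 2)) = Add(Pow(Z, 2), Mul(-3, B)))
Function('E')(T) = Mul(T, Add(3, T))
Add(Mul(Mul(-1, Add(-3, 3)), -4), Function('E')(Function('f')(-3, Mul(-3, -2)))) = Add(Mul(Mul(-1, Add(-3, 3)), -4), Mul(Add(Pow(Mul(-3, -2), 2), Mul(-3, -3)), Add(3, Add(Pow(Mul(-3, -2), 2), Mul(-3, -3))))) = Add(Mul(Mul(-1, 0), -4), Mul(Add(Pow(6, 2), 9), Add(3, Add(Pow(6, 2), 9)))) = Add(Mul(0, -4), Mul(Add(36, 9), Add(3, Add(36, 9)))) = Add(0, Mul(45, Add(3, 45))) = Add(0, Mul(45, 48)) = Add(0, 2160) = 2160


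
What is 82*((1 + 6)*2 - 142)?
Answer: -10496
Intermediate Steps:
82*((1 + 6)*2 - 142) = 82*(7*2 - 142) = 82*(14 - 142) = 82*(-128) = -10496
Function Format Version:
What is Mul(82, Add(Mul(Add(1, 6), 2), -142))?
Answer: -10496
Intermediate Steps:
Mul(82, Add(Mul(Add(1, 6), 2), -142)) = Mul(82, Add(Mul(7, 2), -142)) = Mul(82, Add(14, -142)) = Mul(82, -128) = -10496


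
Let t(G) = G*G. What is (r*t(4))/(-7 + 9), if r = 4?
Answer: 32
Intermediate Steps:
t(G) = G**2
(r*t(4))/(-7 + 9) = (4*4**2)/(-7 + 9) = (4*16)/2 = 64*(1/2) = 32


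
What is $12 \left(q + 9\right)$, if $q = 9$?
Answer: $216$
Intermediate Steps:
$12 \left(q + 9\right) = 12 \left(9 + 9\right) = 12 \cdot 18 = 216$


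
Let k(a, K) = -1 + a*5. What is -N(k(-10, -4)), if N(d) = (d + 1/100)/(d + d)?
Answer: -5099/10200 ≈ -0.49990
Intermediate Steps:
k(a, K) = -1 + 5*a
N(d) = (1/100 + d)/(2*d) (N(d) = (d + 1/100)/((2*d)) = (1/100 + d)*(1/(2*d)) = (1/100 + d)/(2*d))
-N(k(-10, -4)) = -(1 + 100*(-1 + 5*(-10)))/(200*(-1 + 5*(-10))) = -(1 + 100*(-1 - 50))/(200*(-1 - 50)) = -(1 + 100*(-51))/(200*(-51)) = -(-1)*(1 - 5100)/(200*51) = -(-1)*(-5099)/(200*51) = -1*5099/10200 = -5099/10200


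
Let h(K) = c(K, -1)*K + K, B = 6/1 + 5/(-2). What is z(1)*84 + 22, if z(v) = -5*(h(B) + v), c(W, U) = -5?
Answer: 5482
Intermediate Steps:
B = 7/2 (B = 6*1 + 5*(-1/2) = 6 - 5/2 = 7/2 ≈ 3.5000)
h(K) = -4*K (h(K) = -5*K + K = -4*K)
z(v) = 70 - 5*v (z(v) = -5*(-4*7/2 + v) = -5*(-14 + v) = 70 - 5*v)
z(1)*84 + 22 = (70 - 5*1)*84 + 22 = (70 - 5)*84 + 22 = 65*84 + 22 = 5460 + 22 = 5482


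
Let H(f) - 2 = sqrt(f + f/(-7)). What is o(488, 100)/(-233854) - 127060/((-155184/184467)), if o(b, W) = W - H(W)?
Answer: 228381591851127/1512099964 + 5*sqrt(42)/818489 ≈ 1.5104e+5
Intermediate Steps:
H(f) = 2 + sqrt(42)*sqrt(f)/7 (H(f) = 2 + sqrt(f + f/(-7)) = 2 + sqrt(f + f*(-1/7)) = 2 + sqrt(f - f/7) = 2 + sqrt(6*f/7) = 2 + sqrt(42)*sqrt(f)/7)
o(b, W) = -2 + W - sqrt(42)*sqrt(W)/7 (o(b, W) = W - (2 + sqrt(42)*sqrt(W)/7) = W + (-2 - sqrt(42)*sqrt(W)/7) = -2 + W - sqrt(42)*sqrt(W)/7)
o(488, 100)/(-233854) - 127060/((-155184/184467)) = (-2 + 100 - sqrt(42)*sqrt(100)/7)/(-233854) - 127060/((-155184/184467)) = (-2 + 100 - 1/7*sqrt(42)*10)*(-1/233854) - 127060/((-155184*1/184467)) = (-2 + 100 - 10*sqrt(42)/7)*(-1/233854) - 127060/(-51728/61489) = (98 - 10*sqrt(42)/7)*(-1/233854) - 127060*(-61489/51728) = (-49/116927 + 5*sqrt(42)/818489) + 1953198085/12932 = 228381591851127/1512099964 + 5*sqrt(42)/818489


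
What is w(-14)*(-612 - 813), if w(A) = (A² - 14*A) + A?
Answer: -538650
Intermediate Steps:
w(A) = A² - 13*A
w(-14)*(-612 - 813) = (-14*(-13 - 14))*(-612 - 813) = -14*(-27)*(-1425) = 378*(-1425) = -538650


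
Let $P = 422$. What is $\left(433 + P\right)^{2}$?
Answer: $731025$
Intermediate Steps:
$\left(433 + P\right)^{2} = \left(433 + 422\right)^{2} = 855^{2} = 731025$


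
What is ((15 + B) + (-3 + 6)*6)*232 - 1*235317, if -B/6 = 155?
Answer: -443421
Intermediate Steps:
B = -930 (B = -6*155 = -930)
((15 + B) + (-3 + 6)*6)*232 - 1*235317 = ((15 - 930) + (-3 + 6)*6)*232 - 1*235317 = (-915 + 3*6)*232 - 235317 = (-915 + 18)*232 - 235317 = -897*232 - 235317 = -208104 - 235317 = -443421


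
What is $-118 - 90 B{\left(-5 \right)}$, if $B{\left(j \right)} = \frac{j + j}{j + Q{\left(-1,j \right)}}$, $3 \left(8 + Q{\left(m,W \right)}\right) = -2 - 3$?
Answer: $- \frac{1973}{11} \approx -179.36$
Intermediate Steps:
$Q{\left(m,W \right)} = - \frac{29}{3}$ ($Q{\left(m,W \right)} = -8 + \frac{-2 - 3}{3} = -8 + \frac{1}{3} \left(-5\right) = -8 - \frac{5}{3} = - \frac{29}{3}$)
$B{\left(j \right)} = \frac{2 j}{- \frac{29}{3} + j}$ ($B{\left(j \right)} = \frac{j + j}{j - \frac{29}{3}} = \frac{2 j}{- \frac{29}{3} + j}$)
$-118 - 90 B{\left(-5 \right)} = -118 - 90 \cdot 6 \left(-5\right) \frac{1}{-29 + 3 \left(-5\right)} = -118 - 90 \cdot 6 \left(-5\right) \frac{1}{-29 - 15} = -118 - 90 \cdot 6 \left(-5\right) \frac{1}{-44} = -118 - 90 \cdot 6 \left(-5\right) \left(- \frac{1}{44}\right) = -118 - \frac{675}{11} = - \frac{1973}{11}$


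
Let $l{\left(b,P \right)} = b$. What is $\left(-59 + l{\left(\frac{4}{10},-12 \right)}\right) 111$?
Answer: $- \frac{32523}{5} \approx -6504.6$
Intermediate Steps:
$\left(-59 + l{\left(\frac{4}{10},-12 \right)}\right) 111 = \left(-59 + \frac{4}{10}\right) 111 = \left(-59 + 4 \cdot \frac{1}{10}\right) 111 = \left(-59 + \frac{2}{5}\right) 111 = \left(- \frac{293}{5}\right) 111 = - \frac{32523}{5}$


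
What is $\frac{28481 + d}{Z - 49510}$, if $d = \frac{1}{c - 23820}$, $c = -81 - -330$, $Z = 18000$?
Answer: $- \frac{67132565}{74272221} \approx -0.90387$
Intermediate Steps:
$c = 249$ ($c = -81 + 330 = 249$)
$d = - \frac{1}{23571}$ ($d = \frac{1}{249 - 23820} = \frac{1}{-23571} = - \frac{1}{23571} \approx -4.2425 \cdot 10^{-5}$)
$\frac{28481 + d}{Z - 49510} = \frac{28481 - \frac{1}{23571}}{18000 - 49510} = \frac{671325650}{23571 \left(-31510\right)} = \frac{671325650}{23571} \left(- \frac{1}{31510}\right) = - \frac{67132565}{74272221}$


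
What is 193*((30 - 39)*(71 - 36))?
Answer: -60795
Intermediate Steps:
193*((30 - 39)*(71 - 36)) = 193*(-9*35) = 193*(-315) = -60795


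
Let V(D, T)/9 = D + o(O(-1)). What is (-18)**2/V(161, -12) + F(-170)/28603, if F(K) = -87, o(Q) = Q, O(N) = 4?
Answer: 338451/1573165 ≈ 0.21514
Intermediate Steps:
V(D, T) = 36 + 9*D (V(D, T) = 9*(D + 4) = 9*(4 + D) = 36 + 9*D)
(-18)**2/V(161, -12) + F(-170)/28603 = (-18)**2/(36 + 9*161) - 87/28603 = 324/(36 + 1449) - 87*1/28603 = 324/1485 - 87/28603 = 324*(1/1485) - 87/28603 = 12/55 - 87/28603 = 338451/1573165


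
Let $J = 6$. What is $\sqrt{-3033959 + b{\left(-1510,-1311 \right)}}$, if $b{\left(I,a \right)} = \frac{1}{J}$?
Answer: $\frac{i \sqrt{109222518}}{6} \approx 1741.8 i$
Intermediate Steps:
$b{\left(I,a \right)} = \frac{1}{6}$
$\sqrt{-3033959 + b{\left(-1510,-1311 \right)}} = \sqrt{-3033959 + \frac{1}{6}} = \sqrt{- \frac{18203753}{6}} = \frac{i \sqrt{109222518}}{6}$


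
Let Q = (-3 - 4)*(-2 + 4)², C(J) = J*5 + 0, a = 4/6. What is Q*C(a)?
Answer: -280/3 ≈ -93.333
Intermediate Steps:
a = ⅔ (a = 4*(⅙) = ⅔ ≈ 0.66667)
C(J) = 5*J (C(J) = 5*J + 0 = 5*J)
Q = -28 (Q = -7*2² = -7*4 = -28)
Q*C(a) = -140*2/3 = -28*10/3 = -280/3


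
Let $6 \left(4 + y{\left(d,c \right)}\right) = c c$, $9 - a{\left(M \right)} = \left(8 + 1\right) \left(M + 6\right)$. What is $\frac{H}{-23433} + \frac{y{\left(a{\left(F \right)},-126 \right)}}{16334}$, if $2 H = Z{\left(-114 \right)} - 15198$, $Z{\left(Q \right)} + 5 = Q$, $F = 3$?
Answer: $\frac{187003925}{382754622} \approx 0.48857$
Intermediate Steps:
$Z{\left(Q \right)} = -5 + Q$
$a{\left(M \right)} = -45 - 9 M$ ($a{\left(M \right)} = 9 - \left(8 + 1\right) \left(M + 6\right) = 9 - 9 \left(6 + M\right) = 9 - \left(54 + 9 M\right) = -45 - 9 M$)
$y{\left(d,c \right)} = -4 + \frac{c^{2}}{6}$ ($y{\left(d,c \right)} = -4 + \frac{c c}{6} = -4 + \frac{c^{2}}{6}$)
$H = - \frac{15317}{2}$ ($H = \frac{\left(-5 - 114\right) - 15198}{2} = \frac{-119 - 15198}{2} = \frac{1}{2} \left(-15317\right) = - \frac{15317}{2} \approx -7658.5$)
$\frac{H}{-23433} + \frac{y{\left(a{\left(F \right)},-126 \right)}}{16334} = - \frac{15317}{2 \left(-23433\right)} + \frac{-4 + \frac{\left(-126\right)^{2}}{6}}{16334} = \left(- \frac{15317}{2}\right) \left(- \frac{1}{23433}\right) + \left(-4 + \frac{1}{6} \cdot 15876\right) \frac{1}{16334} = \frac{15317}{46866} + \left(-4 + 2646\right) \frac{1}{16334} = \frac{15317}{46866} + 2642 \cdot \frac{1}{16334} = \frac{15317}{46866} + \frac{1321}{8167} = \frac{187003925}{382754622}$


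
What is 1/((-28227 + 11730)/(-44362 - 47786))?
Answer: 30716/5499 ≈ 5.5857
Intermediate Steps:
1/((-28227 + 11730)/(-44362 - 47786)) = 1/(-16497/(-92148)) = 1/(-16497*(-1/92148)) = 1/(5499/30716) = 30716/5499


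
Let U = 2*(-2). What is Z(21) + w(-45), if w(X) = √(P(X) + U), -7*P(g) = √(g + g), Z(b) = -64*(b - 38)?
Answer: 1088 + √(-196 - 21*I*√10)/7 ≈ 1088.3 - 2.0277*I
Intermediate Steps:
Z(b) = 2432 - 64*b (Z(b) = -64*(-38 + b) = 2432 - 64*b)
P(g) = -√2*√g/7 (P(g) = -√(g + g)/7 = -√2*√g/7)
U = -4
w(X) = √(-4 - √2*√X/7) (w(X) = √(-√2*√X/7 - 4) = √(-4 - √2*√X/7))
Z(21) + w(-45) = (2432 - 64*21) + √(-196 - 7*√2*√(-45))/7 = (2432 - 1344) + √(-196 - 7*√2*3*I*√5)/7 = 1088 + √(-196 - 21*I*√10)/7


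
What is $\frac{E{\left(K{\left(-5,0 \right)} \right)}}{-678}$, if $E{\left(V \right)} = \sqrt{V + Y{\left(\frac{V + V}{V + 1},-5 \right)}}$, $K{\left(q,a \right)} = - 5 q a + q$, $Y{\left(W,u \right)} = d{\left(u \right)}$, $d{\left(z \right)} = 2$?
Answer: $- \frac{i \sqrt{3}}{678} \approx - 0.0025546 i$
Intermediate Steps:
$Y{\left(W,u \right)} = 2$
$K{\left(q,a \right)} = q - 5 a q$ ($K{\left(q,a \right)} = - 5 a q + q = q - 5 a q$)
$E{\left(V \right)} = \sqrt{2 + V}$ ($E{\left(V \right)} = \sqrt{V + 2} = \sqrt{2 + V}$)
$\frac{E{\left(K{\left(-5,0 \right)} \right)}}{-678} = \frac{\sqrt{2 - 5 \left(1 - 0\right)}}{-678} = \sqrt{2 - 5 \left(1 + 0\right)} \left(- \frac{1}{678}\right) = \sqrt{2 - 5} \left(- \frac{1}{678}\right) = \sqrt{-3} \left(- \frac{1}{678}\right) = i \sqrt{3} \left(- \frac{1}{678}\right) = - \frac{i \sqrt{3}}{678}$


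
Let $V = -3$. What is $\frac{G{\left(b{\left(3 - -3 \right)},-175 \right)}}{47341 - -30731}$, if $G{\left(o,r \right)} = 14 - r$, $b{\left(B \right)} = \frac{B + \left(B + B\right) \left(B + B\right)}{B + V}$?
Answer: $\frac{63}{26024} \approx 0.0024208$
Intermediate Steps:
$b{\left(B \right)} = \frac{B + 4 B^{2}}{-3 + B}$ ($b{\left(B \right)} = \frac{B + \left(B + B\right) \left(B + B\right)}{B - 3} = \frac{B + 2 B 2 B}{-3 + B} = \frac{B + 4 B^{2}}{-3 + B}$)
$\frac{G{\left(b{\left(3 - -3 \right)},-175 \right)}}{47341 - -30731} = \frac{14 - -175}{47341 - -30731} = \frac{14 + 175}{47341 + 30731} = \frac{189}{78072} = 189 \cdot \frac{1}{78072} = \frac{63}{26024}$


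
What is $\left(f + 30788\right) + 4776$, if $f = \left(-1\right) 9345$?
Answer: $26219$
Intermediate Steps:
$f = -9345$
$\left(f + 30788\right) + 4776 = \left(-9345 + 30788\right) + 4776 = 21443 + 4776 = 26219$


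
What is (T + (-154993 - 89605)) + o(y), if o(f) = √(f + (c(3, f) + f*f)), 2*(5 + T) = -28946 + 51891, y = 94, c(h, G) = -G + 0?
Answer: -466073/2 ≈ -2.3304e+5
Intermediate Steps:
c(h, G) = -G
T = 22935/2 (T = -5 + (-28946 + 51891)/2 = -5 + (½)*22945 = -5 + 22945/2 = 22935/2 ≈ 11468.)
o(f) = √(f²) (o(f) = √(f + (-f + f*f)) = √(f + (-f + f²)) = √(f + (f² - f)) = √(f²))
(T + (-154993 - 89605)) + o(y) = (22935/2 + (-154993 - 89605)) + √(94²) = (22935/2 - 244598) + √8836 = -466261/2 + 94 = -466073/2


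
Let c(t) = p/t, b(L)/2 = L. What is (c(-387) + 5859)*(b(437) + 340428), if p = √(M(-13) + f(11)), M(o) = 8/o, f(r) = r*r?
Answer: 1999688418 - 26254*√20345/387 ≈ 1.9997e+9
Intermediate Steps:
f(r) = r²
b(L) = 2*L
p = √20345/13 (p = √(8/(-13) + 11²) = √(8*(-1/13) + 121) = √(-8/13 + 121) = √(1565/13) = √20345/13 ≈ 10.972)
c(t) = √20345/(13*t) (c(t) = (√20345/13)/t = √20345/(13*t))
(c(-387) + 5859)*(b(437) + 340428) = ((1/13)*√20345/(-387) + 5859)*(2*437 + 340428) = ((1/13)*√20345*(-1/387) + 5859)*(874 + 340428) = (-√20345/5031 + 5859)*341302 = (5859 - √20345/5031)*341302 = 1999688418 - 26254*√20345/387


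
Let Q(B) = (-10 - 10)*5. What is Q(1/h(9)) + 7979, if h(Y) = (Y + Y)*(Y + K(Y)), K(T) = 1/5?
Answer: 7879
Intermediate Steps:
K(T) = 1/5
h(Y) = 2*Y*(1/5 + Y) (h(Y) = (Y + Y)*(Y + 1/5) = (2*Y)*(1/5 + Y) = 2*Y*(1/5 + Y))
Q(B) = -100 (Q(B) = -20*5 = -100)
Q(1/h(9)) + 7979 = -100 + 7979 = 7879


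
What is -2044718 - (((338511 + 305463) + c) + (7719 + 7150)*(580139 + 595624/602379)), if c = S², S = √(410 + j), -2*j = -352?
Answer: -5197802356001407/602379 ≈ -8.6288e+9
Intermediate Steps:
j = 176 (j = -½*(-352) = 176)
S = √586 (S = √(410 + 176) = √586 ≈ 24.207)
c = 586 (c = (√586)² = 586)
-2044718 - (((338511 + 305463) + c) + (7719 + 7150)*(580139 + 595624/602379)) = -2044718 - (((338511 + 305463) + 586) + (7719 + 7150)*(580139 + 595624/602379)) = -2044718 - ((643974 + 586) + 14869*(580139 + 595624*(1/602379))) = -2044718 - (644560 + 14869*(580139 + 595624/602379)) = -2044718 - (644560 + 14869*(349464146305/602379)) = -2044718 - (644560 + 5196182391409045/602379) = -2044718 - 1*5196570660817285/602379 = -2044718 - 5196570660817285/602379 = -5197802356001407/602379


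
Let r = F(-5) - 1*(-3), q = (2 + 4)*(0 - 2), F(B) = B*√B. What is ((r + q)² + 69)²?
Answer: -39875 + 4500*I*√5 ≈ -39875.0 + 10062.0*I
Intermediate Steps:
F(B) = B^(3/2)
q = -12 (q = 6*(-2) = -12)
r = 3 - 5*I*√5 (r = (-5)^(3/2) - 1*(-3) = -5*I*√5 + 3 = 3 - 5*I*√5 ≈ 3.0 - 11.18*I)
((r + q)² + 69)² = (((3 - 5*I*√5) - 12)² + 69)² = ((-9 - 5*I*√5)² + 69)² = (69 + (-9 - 5*I*√5)²)²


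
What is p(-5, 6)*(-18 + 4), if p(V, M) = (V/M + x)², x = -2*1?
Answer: -2023/18 ≈ -112.39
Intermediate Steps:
x = -2
p(V, M) = (-2 + V/M)² (p(V, M) = (V/M - 2)² = (-2 + V/M)²)
p(-5, 6)*(-18 + 4) = ((-5 - 2*6)²/6²)*(-18 + 4) = ((-5 - 12)²/36)*(-14) = ((1/36)*(-17)²)*(-14) = ((1/36)*289)*(-14) = (289/36)*(-14) = -2023/18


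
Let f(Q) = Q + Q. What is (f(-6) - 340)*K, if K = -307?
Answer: 108064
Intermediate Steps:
f(Q) = 2*Q
(f(-6) - 340)*K = (2*(-6) - 340)*(-307) = (-12 - 340)*(-307) = -352*(-307) = 108064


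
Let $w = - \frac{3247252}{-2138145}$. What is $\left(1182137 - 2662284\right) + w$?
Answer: $- \frac{3164765660063}{2138145} \approx -1.4801 \cdot 10^{6}$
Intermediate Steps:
$w = \frac{3247252}{2138145}$ ($w = \left(-3247252\right) \left(- \frac{1}{2138145}\right) = \frac{3247252}{2138145} \approx 1.5187$)
$\left(1182137 - 2662284\right) + w = \left(1182137 - 2662284\right) + \frac{3247252}{2138145} = -1480147 + \frac{3247252}{2138145} = - \frac{3164765660063}{2138145}$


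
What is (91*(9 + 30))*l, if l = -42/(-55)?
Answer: 149058/55 ≈ 2710.1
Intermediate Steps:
l = 42/55 (l = -42*(-1/55) = 42/55 ≈ 0.76364)
(91*(9 + 30))*l = (91*(9 + 30))*(42/55) = (91*39)*(42/55) = 3549*(42/55) = 149058/55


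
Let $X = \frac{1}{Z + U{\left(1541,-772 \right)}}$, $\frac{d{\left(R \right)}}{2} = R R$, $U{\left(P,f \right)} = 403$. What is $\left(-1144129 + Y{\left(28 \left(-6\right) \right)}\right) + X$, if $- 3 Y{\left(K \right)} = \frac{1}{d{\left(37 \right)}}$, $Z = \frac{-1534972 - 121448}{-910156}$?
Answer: $- \frac{216415035539731027}{189152653227} \approx -1.1441 \cdot 10^{6}$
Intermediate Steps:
$d{\left(R \right)} = 2 R^{2}$ ($d{\left(R \right)} = 2 R R = 2 R^{2}$)
$Z = \frac{414105}{227539}$ ($Z = \left(-1656420\right) \left(- \frac{1}{910156}\right) = \frac{414105}{227539} \approx 1.8199$)
$Y{\left(K \right)} = - \frac{1}{8214}$ ($Y{\left(K \right)} = - \frac{1}{3 \cdot 2 \cdot 37^{2}} = - \frac{1}{3 \cdot 2 \cdot 1369} = - \frac{1}{3 \cdot 2738} = \left(- \frac{1}{3}\right) \frac{1}{2738} = - \frac{1}{8214}$)
$X = \frac{227539}{92112322}$ ($X = \frac{1}{\frac{414105}{227539} + 403} = \frac{1}{\frac{92112322}{227539}} = \frac{227539}{92112322} \approx 0.0024702$)
$\left(-1144129 + Y{\left(28 \left(-6\right) \right)}\right) + X = \left(-1144129 - \frac{1}{8214}\right) + \frac{227539}{92112322} = - \frac{9397875607}{8214} + \frac{227539}{92112322} = - \frac{216415035539731027}{189152653227}$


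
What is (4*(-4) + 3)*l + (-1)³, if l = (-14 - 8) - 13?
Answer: 454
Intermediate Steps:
l = -35 (l = -22 - 13 = -35)
(4*(-4) + 3)*l + (-1)³ = (4*(-4) + 3)*(-35) + (-1)³ = (-16 + 3)*(-35) - 1 = -13*(-35) - 1 = 455 - 1 = 454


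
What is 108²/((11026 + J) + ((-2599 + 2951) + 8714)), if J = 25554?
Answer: 5832/22823 ≈ 0.25553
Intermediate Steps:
108²/((11026 + J) + ((-2599 + 2951) + 8714)) = 108²/((11026 + 25554) + ((-2599 + 2951) + 8714)) = 11664/(36580 + (352 + 8714)) = 11664/(36580 + 9066) = 11664/45646 = 11664*(1/45646) = 5832/22823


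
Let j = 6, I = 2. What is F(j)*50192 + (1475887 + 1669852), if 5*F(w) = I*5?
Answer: 3246123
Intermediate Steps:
F(w) = 2 (F(w) = (2*5)/5 = (1/5)*10 = 2)
F(j)*50192 + (1475887 + 1669852) = 2*50192 + (1475887 + 1669852) = 100384 + 3145739 = 3246123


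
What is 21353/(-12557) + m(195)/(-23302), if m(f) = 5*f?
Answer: -509810681/292603214 ≈ -1.7423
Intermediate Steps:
21353/(-12557) + m(195)/(-23302) = 21353/(-12557) + (5*195)/(-23302) = 21353*(-1/12557) + 975*(-1/23302) = -21353/12557 - 975/23302 = -509810681/292603214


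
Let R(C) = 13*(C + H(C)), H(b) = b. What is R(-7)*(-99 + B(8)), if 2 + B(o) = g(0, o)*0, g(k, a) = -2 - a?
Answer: 18382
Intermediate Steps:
R(C) = 26*C (R(C) = 13*(C + C) = 13*(2*C) = 26*C)
B(o) = -2 (B(o) = -2 + (-2 - o)*0 = -2 + 0 = -2)
R(-7)*(-99 + B(8)) = (26*(-7))*(-99 - 2) = -182*(-101) = 18382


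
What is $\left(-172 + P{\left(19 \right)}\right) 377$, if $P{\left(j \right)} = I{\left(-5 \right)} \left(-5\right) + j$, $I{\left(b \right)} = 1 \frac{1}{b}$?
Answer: $-57304$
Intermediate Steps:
$I{\left(b \right)} = \frac{1}{b}$
$P{\left(j \right)} = 1 + j$ ($P{\left(j \right)} = \frac{1}{-5} \left(-5\right) + j = \left(- \frac{1}{5}\right) \left(-5\right) + j = 1 + j$)
$\left(-172 + P{\left(19 \right)}\right) 377 = \left(-172 + \left(1 + 19\right)\right) 377 = \left(-172 + 20\right) 377 = \left(-152\right) 377 = -57304$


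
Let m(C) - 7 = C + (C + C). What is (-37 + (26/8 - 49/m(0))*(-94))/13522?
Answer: 631/27044 ≈ 0.023332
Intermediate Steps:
m(C) = 7 + 3*C (m(C) = 7 + (C + (C + C)) = 7 + (C + 2*C) = 7 + 3*C)
(-37 + (26/8 - 49/m(0))*(-94))/13522 = (-37 + (26/8 - 49/(7 + 3*0))*(-94))/13522 = (-37 + (26*(⅛) - 49/(7 + 0))*(-94))*(1/13522) = (-37 + (13/4 - 49/7)*(-94))*(1/13522) = (-37 + (13/4 - 49*⅐)*(-94))*(1/13522) = (-37 + (13/4 - 7)*(-94))*(1/13522) = (-37 - 15/4*(-94))*(1/13522) = (-37 + 705/2)*(1/13522) = (631/2)*(1/13522) = 631/27044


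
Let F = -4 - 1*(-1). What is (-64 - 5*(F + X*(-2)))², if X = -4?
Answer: 7921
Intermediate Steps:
F = -3 (F = -4 + 1 = -3)
(-64 - 5*(F + X*(-2)))² = (-64 - 5*(-3 - 4*(-2)))² = (-64 - 5*(-3 + 8))² = (-64 - 5*5)² = (-64 - 25)² = (-89)² = 7921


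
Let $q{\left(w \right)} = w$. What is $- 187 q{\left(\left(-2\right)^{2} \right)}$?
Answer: $-748$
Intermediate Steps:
$- 187 q{\left(\left(-2\right)^{2} \right)} = - 187 \left(-2\right)^{2} = \left(-187\right) 4 = -748$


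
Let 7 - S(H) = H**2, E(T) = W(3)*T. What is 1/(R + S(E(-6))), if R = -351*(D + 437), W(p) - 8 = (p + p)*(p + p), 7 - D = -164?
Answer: -1/283097 ≈ -3.5324e-6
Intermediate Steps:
D = 171 (D = 7 - 1*(-164) = 7 + 164 = 171)
W(p) = 8 + 4*p**2 (W(p) = 8 + (p + p)*(p + p) = 8 + (2*p)*(2*p) = 8 + 4*p**2)
E(T) = 44*T (E(T) = (8 + 4*3**2)*T = (8 + 4*9)*T = (8 + 36)*T = 44*T)
S(H) = 7 - H**2
R = -213408 (R = -351*(171 + 437) = -351*608 = -213408)
1/(R + S(E(-6))) = 1/(-213408 + (7 - (44*(-6))**2)) = 1/(-213408 + (7 - 1*(-264)**2)) = 1/(-213408 + (7 - 1*69696)) = 1/(-213408 + (7 - 69696)) = 1/(-213408 - 69689) = 1/(-283097) = -1/283097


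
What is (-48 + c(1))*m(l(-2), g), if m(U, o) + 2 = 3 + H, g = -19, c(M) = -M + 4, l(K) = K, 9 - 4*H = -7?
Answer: -225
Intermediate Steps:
H = 4 (H = 9/4 - ¼*(-7) = 9/4 + 7/4 = 4)
c(M) = 4 - M
m(U, o) = 5 (m(U, o) = -2 + (3 + 4) = -2 + 7 = 5)
(-48 + c(1))*m(l(-2), g) = (-48 + (4 - 1*1))*5 = (-48 + (4 - 1))*5 = (-48 + 3)*5 = -45*5 = -225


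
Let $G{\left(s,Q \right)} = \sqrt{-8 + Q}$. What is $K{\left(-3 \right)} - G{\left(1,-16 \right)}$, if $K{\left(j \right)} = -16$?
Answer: $-16 - 2 i \sqrt{6} \approx -16.0 - 4.899 i$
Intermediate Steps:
$K{\left(-3 \right)} - G{\left(1,-16 \right)} = -16 - \sqrt{-8 - 16} = -16 - \sqrt{-24} = -16 - 2 i \sqrt{6}$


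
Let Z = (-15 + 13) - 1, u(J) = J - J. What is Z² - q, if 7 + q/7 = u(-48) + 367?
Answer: -2511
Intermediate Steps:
u(J) = 0
Z = -3 (Z = -2 - 1 = -3)
q = 2520 (q = -49 + 7*(0 + 367) = -49 + 7*367 = -49 + 2569 = 2520)
Z² - q = (-3)² - 1*2520 = 9 - 2520 = -2511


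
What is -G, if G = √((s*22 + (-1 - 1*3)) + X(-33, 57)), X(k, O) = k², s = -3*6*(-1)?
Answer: -√1481 ≈ -38.484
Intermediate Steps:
s = 18 (s = -18*(-1) = 18)
G = √1481 (G = √((18*22 + (-1 - 1*3)) + (-33)²) = √((396 + (-1 - 3)) + 1089) = √((396 - 4) + 1089) = √(392 + 1089) = √1481 ≈ 38.484)
-G = -√1481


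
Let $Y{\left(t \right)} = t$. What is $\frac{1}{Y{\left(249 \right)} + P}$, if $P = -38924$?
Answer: $- \frac{1}{38675} \approx -2.5856 \cdot 10^{-5}$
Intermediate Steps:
$\frac{1}{Y{\left(249 \right)} + P} = \frac{1}{249 - 38924} = \frac{1}{-38675} = - \frac{1}{38675}$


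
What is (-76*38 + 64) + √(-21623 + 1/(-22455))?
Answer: -2824 + I*√1211433442670/7485 ≈ -2824.0 + 147.05*I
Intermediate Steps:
(-76*38 + 64) + √(-21623 + 1/(-22455)) = (-2888 + 64) + √(-21623 - 1/22455) = -2824 + √(-485544466/22455) = -2824 + I*√1211433442670/7485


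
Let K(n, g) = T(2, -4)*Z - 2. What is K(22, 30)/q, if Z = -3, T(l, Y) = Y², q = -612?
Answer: 25/306 ≈ 0.081699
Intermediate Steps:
K(n, g) = -50 (K(n, g) = (-4)²*(-3) - 2 = 16*(-3) - 2 = -48 - 2 = -50)
K(22, 30)/q = -50/(-612) = -50*(-1/612) = 25/306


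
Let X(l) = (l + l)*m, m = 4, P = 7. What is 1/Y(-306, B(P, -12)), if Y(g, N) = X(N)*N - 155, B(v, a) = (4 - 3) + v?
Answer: 1/357 ≈ 0.0028011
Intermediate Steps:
X(l) = 8*l (X(l) = (l + l)*4 = (2*l)*4 = 8*l)
B(v, a) = 1 + v
Y(g, N) = -155 + 8*N² (Y(g, N) = (8*N)*N - 155 = 8*N² - 155 = -155 + 8*N²)
1/Y(-306, B(P, -12)) = 1/(-155 + 8*(1 + 7)²) = 1/(-155 + 8*8²) = 1/(-155 + 8*64) = 1/(-155 + 512) = 1/357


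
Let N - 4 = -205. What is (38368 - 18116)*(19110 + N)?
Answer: 382945068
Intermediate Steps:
N = -201 (N = 4 - 205 = -201)
(38368 - 18116)*(19110 + N) = (38368 - 18116)*(19110 - 201) = 20252*18909 = 382945068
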